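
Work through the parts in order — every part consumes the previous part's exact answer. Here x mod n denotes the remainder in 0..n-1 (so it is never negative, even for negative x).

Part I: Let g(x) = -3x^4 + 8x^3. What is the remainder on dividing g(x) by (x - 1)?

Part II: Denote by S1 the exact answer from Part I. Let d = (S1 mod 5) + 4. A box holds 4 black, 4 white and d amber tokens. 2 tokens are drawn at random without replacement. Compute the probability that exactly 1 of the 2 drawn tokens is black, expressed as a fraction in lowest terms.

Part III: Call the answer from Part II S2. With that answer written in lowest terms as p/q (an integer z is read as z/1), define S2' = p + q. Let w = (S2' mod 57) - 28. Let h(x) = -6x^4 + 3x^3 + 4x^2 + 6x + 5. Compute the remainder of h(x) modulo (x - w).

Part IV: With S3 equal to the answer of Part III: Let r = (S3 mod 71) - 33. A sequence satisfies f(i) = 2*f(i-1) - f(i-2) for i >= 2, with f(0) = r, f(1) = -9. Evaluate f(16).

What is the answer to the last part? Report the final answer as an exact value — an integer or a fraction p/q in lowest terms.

Part I: remainder = value at the root: -3*(1)^4 + 8*(1)^3 = (-3) + (8) = 5; answer 5
Part II: S1 = 5; d = 4; total draws C(12,2) = 66; favorable C(4,1)*C(8,1) = 32; P = 16/33; answer 16/33
Part III: S2 = 16/33; threaded value p + q = 49; w = 21; remainder = value at the root: -6*(21)^4 + 3*(21)^3 + 4*(21)^2 + 6*(21)^1 + 5 = (-1166886) + (27783) + (1764) + (126) + (5) = -1137208; answer -1137208
Part IV: S3 = -1137208; r = 37; f(2) = 2*(-9) - 1*(37) = -55; iterating: f(2)=-55, f(3)=-101, f(4)=-147, f(5)=-193, f(6)=-239, f(7)=-285, f(8)=-331, f(9)=-377, f(10)=-423, f(11)=-469, f(12)=-515, f(13)=-561, f(14)=-607, f(15)=-653, f(16)=-699; answer -699

-699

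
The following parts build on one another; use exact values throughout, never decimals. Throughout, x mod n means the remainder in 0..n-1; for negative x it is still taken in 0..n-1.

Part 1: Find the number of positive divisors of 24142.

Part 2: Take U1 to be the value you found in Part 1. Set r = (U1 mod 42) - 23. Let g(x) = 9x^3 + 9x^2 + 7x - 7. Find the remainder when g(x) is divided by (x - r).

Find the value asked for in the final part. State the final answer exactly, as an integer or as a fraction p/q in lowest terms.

Part 1: 24142 = 2 * 12071; number of divisors = (1+1) * (1+1) = 4; answer 4
Part 2: U1 = 4; r = -19; remainder = value at the root: 9*(-19)^3 + 9*(-19)^2 + 7*(-19)^1 - 7 = (-61731) + (3249) + (-133) + (-7) = -58622; answer -58622

-58622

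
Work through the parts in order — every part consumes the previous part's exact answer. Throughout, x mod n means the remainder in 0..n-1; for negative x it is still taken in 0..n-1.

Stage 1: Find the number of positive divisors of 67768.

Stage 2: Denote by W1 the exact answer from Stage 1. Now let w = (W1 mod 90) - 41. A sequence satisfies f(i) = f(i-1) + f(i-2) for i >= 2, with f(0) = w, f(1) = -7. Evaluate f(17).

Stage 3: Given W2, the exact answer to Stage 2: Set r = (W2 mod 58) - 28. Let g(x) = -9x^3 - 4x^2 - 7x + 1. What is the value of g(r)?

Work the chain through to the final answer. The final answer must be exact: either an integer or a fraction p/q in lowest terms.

-73739

Stage 1: 67768 = 2^3 * 43 * 197; number of divisors = (3+1) * (1+1) * (1+1) = 16; answer 16
Stage 2: W1 = 16; w = -25; f(2) = 1*(-7) + 1*(-25) = -32; iterating: f(2)=-32, f(3)=-39, f(4)=-71, f(5)=-110, f(6)=-181, f(7)=-291, f(8)=-472, f(9)=-763, f(10)=-1235, f(11)=-1998, f(12)=-3233, f(13)=-5231, f(14)=-8464, f(15)=-13695, f(16)=-22159, f(17)=-35854; answer -35854
Stage 3: W2 = -35854; r = 20; -9*(20)^3 - 4*(20)^2 - 7*(20)^1 + 1 = (-72000) + (-1600) + (-140) + (1) = -73739; answer -73739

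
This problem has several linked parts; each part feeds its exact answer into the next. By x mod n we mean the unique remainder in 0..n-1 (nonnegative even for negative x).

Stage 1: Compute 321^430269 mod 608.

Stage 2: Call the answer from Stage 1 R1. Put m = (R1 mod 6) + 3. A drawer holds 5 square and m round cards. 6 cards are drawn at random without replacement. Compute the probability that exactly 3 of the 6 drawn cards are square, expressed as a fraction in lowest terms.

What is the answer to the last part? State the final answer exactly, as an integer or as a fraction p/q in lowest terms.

10/21

Stage 1: squarings mod 608: 321^1=321, 321^2=289, 321^4=225, 321^8=161, 321^16=385, 321^32=481, 321^64=321, 321^128=289, 321^256=225, 321^512=161, 321^1024=385, 321^2048=481, 321^4096=321, 321^8192=289, 321^16384=225, 321^32768=161, 321^65536=385, 321^131072=481, 321^262144=321; 321^430269 = 321^1 * 321^4 * 321^8 * 321^16 * 321^32 * 321^128 * 321^4096 * 321^32768 * 321^131072 * 321^262144 = 577 (mod 608); answer 577
Stage 2: R1 = 577; m = 4; total draws C(9,6) = 84; favorable C(5,3)*C(4,3) = 40; P = 10/21; answer 10/21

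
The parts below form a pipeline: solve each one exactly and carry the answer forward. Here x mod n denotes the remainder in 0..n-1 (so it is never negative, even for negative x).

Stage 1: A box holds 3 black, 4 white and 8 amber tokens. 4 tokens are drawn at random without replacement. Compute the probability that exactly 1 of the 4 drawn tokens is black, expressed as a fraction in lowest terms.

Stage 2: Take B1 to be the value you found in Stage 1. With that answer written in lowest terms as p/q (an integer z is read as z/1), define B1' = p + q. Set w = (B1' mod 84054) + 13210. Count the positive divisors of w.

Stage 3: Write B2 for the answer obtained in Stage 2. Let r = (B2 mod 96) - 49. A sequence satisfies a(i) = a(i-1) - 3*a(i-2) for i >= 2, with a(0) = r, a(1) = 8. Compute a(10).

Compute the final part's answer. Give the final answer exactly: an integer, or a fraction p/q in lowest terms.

Stage 1: total draws C(15,4) = 1365; favorable C(3,1)*C(12,3) = 660; P = 44/91; answer 44/91
Stage 2: B1 = 44/91; threaded value p + q = 135; w = 13345; 13345 = 5 * 17 * 157; number of divisors = (1+1) * (1+1) * (1+1) = 8; answer 8
Stage 3: B2 = 8; r = -41; a(2) = 1*(8) - 3*(-41) = 131; iterating: a(2)=131, a(3)=107, a(4)=-286, a(5)=-607, a(6)=251, a(7)=2072, a(8)=1319, a(9)=-4897, a(10)=-8854; answer -8854

-8854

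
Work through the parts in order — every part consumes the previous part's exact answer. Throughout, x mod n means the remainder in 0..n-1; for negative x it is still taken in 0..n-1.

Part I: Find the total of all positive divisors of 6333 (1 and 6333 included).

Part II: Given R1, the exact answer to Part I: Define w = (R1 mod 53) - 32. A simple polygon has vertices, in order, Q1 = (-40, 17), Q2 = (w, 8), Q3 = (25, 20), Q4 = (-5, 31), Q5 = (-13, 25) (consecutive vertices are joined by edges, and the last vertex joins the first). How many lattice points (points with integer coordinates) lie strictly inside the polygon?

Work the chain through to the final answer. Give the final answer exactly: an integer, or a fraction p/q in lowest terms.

Part I: 6333 = 3 * 2111; sigma = (1 + 3) * (1 + 2111) = 4 * 2112 = 8448; answer 8448
Part II: R1 = 8448; w = -11; cross terms: (-40*8 - -11*17)=-133, (-11*20 - 25*8)=-420, (25*31 - -5*20)=875, (-5*25 - -13*31)=278, (-13*17 - -40*25)=779; twice the area = |1379| = 1379; area = 1379/2; boundary points = 1 + 12 + 1 + 2 + 1 = 17; strictly interior points = area - boundary/2 + 1 = 682; answer 682

682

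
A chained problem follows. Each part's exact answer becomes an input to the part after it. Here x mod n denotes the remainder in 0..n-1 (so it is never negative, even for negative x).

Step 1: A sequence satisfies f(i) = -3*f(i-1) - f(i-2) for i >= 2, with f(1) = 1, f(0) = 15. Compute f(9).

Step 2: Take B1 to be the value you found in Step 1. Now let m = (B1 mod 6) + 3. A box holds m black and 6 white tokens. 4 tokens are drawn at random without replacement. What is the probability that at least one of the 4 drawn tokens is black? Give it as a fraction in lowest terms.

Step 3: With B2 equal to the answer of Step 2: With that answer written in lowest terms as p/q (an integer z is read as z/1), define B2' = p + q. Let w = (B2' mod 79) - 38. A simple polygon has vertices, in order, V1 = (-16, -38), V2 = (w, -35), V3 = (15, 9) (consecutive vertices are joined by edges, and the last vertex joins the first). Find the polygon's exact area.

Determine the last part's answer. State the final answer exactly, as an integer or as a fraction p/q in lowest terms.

Step 1: f(2) = -3*(1) - 1*(15) = -18; iterating: f(2)=-18, f(3)=53, f(4)=-141, f(5)=370, f(6)=-969, f(7)=2537, f(8)=-6642, f(9)=17389; answer 17389
Step 2: B1 = 17389; m = 4; total draws C(10,4) = 210; complement C(6,4) = 15; favorable 210 - 15 = 195; P = 13/14; answer 13/14
Step 3: B2 = 13/14; threaded value p + q = 27; w = -11; cross terms: (-16*-35 - -11*-38)=142, (-11*9 - 15*-35)=426, (15*-38 - -16*9)=-426; twice the area = |142| = 142; area = 71; answer 71

71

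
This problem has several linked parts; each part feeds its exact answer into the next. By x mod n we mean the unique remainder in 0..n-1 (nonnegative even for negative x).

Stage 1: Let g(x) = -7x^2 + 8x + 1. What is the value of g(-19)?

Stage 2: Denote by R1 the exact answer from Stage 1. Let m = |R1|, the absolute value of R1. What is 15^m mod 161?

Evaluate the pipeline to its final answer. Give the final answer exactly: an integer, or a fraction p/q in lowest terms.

Stage 1: -7*(-19)^2 + 8*(-19)^1 + 1 = (-2527) + (-152) + (1) = -2678; answer -2678
Stage 2: R1 = -2678; m = 2678; squarings mod 161: 15^1=15, 15^2=64, 15^4=71, 15^8=50, 15^16=85, 15^32=141, 15^64=78, 15^128=127, 15^256=29, 15^512=36, 15^1024=8, 15^2048=64; 15^2678 = 15^2 * 15^4 * 15^16 * 15^32 * 15^64 * 15^512 * 15^2048 = 85 (mod 161); answer 85

85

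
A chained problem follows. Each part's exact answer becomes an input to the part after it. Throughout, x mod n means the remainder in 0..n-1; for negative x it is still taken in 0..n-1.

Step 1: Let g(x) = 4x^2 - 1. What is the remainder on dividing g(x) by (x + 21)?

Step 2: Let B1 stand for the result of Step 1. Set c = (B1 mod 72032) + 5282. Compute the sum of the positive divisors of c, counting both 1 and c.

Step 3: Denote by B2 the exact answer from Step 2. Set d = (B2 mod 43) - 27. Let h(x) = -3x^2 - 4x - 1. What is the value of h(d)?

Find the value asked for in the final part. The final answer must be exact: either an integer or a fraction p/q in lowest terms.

-96

Step 1: remainder = value at the root: 4*(-21)^2 - 1 = (1764) + (-1) = 1763; answer 1763
Step 2: B1 = 1763; c = 7045; 7045 = 5 * 1409; sigma = (1 + 5) * (1 + 1409) = 6 * 1410 = 8460; answer 8460
Step 3: B2 = 8460; d = 5; -3*(5)^2 - 4*(5)^1 - 1 = (-75) + (-20) + (-1) = -96; answer -96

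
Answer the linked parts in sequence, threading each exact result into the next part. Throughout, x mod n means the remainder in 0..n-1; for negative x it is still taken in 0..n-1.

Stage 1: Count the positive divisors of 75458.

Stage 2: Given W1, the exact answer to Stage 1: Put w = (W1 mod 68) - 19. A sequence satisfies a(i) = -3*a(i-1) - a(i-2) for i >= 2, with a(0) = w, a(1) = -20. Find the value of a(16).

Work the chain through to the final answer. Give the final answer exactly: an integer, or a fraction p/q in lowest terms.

52718620

Stage 1: 75458 = 2 * 29 * 1301; number of divisors = (1+1) * (1+1) * (1+1) = 8; answer 8
Stage 2: W1 = 8; w = -11; a(2) = -3*(-20) - 1*(-11) = 71; iterating: a(2)=71, a(3)=-193, a(4)=508, a(5)=-1331, a(6)=3485, a(7)=-9124, a(8)=23887, a(9)=-62537, a(10)=163724, a(11)=-428635, a(12)=1122181, a(13)=-2937908, a(14)=7691543, a(15)=-20136721, a(16)=52718620; answer 52718620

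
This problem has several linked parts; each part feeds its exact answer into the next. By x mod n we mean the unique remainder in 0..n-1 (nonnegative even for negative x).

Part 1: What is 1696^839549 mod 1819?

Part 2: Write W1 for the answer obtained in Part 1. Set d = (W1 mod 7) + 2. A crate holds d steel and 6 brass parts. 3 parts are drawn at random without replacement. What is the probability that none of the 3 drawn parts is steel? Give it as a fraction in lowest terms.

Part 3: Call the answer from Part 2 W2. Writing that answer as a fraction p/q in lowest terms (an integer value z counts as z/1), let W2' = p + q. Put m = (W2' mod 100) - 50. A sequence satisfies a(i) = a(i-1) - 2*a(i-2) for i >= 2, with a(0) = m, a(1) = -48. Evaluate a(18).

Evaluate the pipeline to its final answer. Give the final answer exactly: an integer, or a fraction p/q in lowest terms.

Part 1: squarings mod 1819: 1696^1=1696, 1696^2=577, 1696^4=52, 1696^8=885, 1696^16=1055, 1696^32=1616, 1696^64=1191, 1696^128=1480, 1696^256=324, 1696^512=1293, 1696^1024=188, 1696^2048=783, 1696^4096=86, 1696^8192=120, 1696^16384=1667, 1696^32768=1276, 1696^65536=171, 1696^131072=137, 1696^262144=579, 1696^524288=545; 1696^839549 = 1696^1 * 1696^4 * 1696^8 * 1696^16 * 1696^32 * 1696^64 * 1696^256 * 1696^512 * 1696^1024 * 1696^2048 * 1696^16384 * 1696^32768 * 1696^262144 * 1696^524288 = 795 (mod 1819); answer 795
Part 2: W1 = 795; d = 6; total draws C(12,3) = 220; favorable C(6,3) = 20; P = 1/11; answer 1/11
Part 3: W2 = 1/11; threaded value p + q = 12; m = -38; a(2) = 1*(-48) - 2*(-38) = 28; iterating: a(2)=28, a(3)=124, a(4)=68, a(5)=-180, a(6)=-316, a(7)=44, a(8)=676, a(9)=588, a(10)=-764, a(11)=-1940, a(12)=-412, a(13)=3468, a(14)=4292, a(15)=-2644, a(16)=-11228, a(17)=-5940, a(18)=16516; answer 16516

16516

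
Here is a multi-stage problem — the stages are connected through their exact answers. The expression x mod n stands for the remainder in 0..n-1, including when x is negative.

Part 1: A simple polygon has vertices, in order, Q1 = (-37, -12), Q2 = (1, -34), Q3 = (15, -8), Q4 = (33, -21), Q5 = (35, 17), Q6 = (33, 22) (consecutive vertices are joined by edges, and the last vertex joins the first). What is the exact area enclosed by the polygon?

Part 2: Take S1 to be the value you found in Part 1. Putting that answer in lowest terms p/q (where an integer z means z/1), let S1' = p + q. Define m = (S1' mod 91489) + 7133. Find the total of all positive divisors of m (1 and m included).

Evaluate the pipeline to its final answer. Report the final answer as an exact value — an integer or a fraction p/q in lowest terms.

15680

Part 1: cross terms: (-37*-34 - 1*-12)=1270, (1*-8 - 15*-34)=502, (15*-21 - 33*-8)=-51, (33*17 - 35*-21)=1296, (35*22 - 33*17)=209, (33*-12 - -37*22)=418; twice the area = |3644| = 3644; area = 1822; answer 1822
Part 2: S1 = 1822; threaded value p + q = 1823; m = 8956; 8956 = 2^2 * 2239; sigma = (1 + 2 + 4) * (1 + 2239) = 7 * 2240 = 15680; answer 15680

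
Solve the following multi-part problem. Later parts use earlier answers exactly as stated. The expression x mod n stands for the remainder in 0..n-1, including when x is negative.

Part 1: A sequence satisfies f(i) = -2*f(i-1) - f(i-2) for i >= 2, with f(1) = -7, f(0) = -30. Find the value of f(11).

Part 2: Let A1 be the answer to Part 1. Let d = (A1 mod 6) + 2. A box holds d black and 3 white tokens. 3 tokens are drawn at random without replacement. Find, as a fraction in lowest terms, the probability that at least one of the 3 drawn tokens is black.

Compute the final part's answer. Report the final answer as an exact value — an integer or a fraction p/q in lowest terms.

Part 1: f(2) = -2*(-7) - 1*(-30) = 44; iterating: f(2)=44, f(3)=-81, f(4)=118, f(5)=-155, f(6)=192, f(7)=-229, f(8)=266, f(9)=-303, f(10)=340, f(11)=-377; answer -377
Part 2: A1 = -377; d = 3; total draws C(6,3) = 20; complement C(3,3) = 1; favorable 20 - 1 = 19; P = 19/20; answer 19/20

19/20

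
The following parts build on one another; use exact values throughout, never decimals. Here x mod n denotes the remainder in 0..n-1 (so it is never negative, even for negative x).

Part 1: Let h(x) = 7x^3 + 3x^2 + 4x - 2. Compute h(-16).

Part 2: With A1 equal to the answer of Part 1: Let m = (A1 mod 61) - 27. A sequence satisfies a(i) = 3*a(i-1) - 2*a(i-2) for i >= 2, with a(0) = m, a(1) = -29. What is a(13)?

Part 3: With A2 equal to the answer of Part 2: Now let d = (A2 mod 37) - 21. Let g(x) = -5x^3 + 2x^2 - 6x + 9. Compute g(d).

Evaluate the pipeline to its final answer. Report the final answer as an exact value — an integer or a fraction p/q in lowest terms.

Part 1: 7*(-16)^3 + 3*(-16)^2 + 4*(-16)^1 - 2 = (-28672) + (768) + (-64) + (-2) = -27970; answer -27970
Part 2: A1 = -27970; m = 2; a(2) = 3*(-29) - 2*(2) = -91; iterating: a(2)=-91, a(3)=-215, a(4)=-463, a(5)=-959, a(6)=-1951, a(7)=-3935, a(8)=-7903, a(9)=-15839, a(10)=-31711, a(11)=-63455, a(12)=-126943, a(13)=-253919; answer -253919
Part 3: A2 = -253919; d = -9; -5*(-9)^3 + 2*(-9)^2 - 6*(-9)^1 + 9 = (3645) + (162) + (54) + (9) = 3870; answer 3870

3870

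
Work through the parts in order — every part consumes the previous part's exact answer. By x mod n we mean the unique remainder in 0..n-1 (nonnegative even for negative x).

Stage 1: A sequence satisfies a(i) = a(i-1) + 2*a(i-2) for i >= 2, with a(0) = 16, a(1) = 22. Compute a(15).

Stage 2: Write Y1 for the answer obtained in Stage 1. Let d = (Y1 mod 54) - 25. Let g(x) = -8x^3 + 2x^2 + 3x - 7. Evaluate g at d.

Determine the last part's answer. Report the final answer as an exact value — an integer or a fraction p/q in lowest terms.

Stage 1: a(2) = 1*(22) + 2*(16) = 54; iterating: a(2)=54, a(3)=98, a(4)=206, a(5)=402, a(6)=814, a(7)=1618, a(8)=3246, a(9)=6482, a(10)=12974, a(11)=25938, a(12)=51886, a(13)=103762, a(14)=207534, a(15)=415058; answer 415058
Stage 2: Y1 = 415058; d = -11; -8*(-11)^3 + 2*(-11)^2 + 3*(-11)^1 - 7 = (10648) + (242) + (-33) + (-7) = 10850; answer 10850

10850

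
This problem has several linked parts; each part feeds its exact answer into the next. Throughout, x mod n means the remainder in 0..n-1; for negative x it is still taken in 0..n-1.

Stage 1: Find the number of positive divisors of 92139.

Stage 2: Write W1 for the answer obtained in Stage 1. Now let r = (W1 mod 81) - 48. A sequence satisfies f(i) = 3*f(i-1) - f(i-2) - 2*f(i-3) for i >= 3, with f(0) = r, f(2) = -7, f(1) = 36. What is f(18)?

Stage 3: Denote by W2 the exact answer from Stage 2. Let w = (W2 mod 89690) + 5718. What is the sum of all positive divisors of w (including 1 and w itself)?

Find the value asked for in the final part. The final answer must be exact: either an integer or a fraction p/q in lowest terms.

14784

Stage 1: 92139 = 3 * 30713; number of divisors = (1+1) * (1+1) = 4; answer 4
Stage 2: W1 = 4; r = -44; f(3) = 3*(-7) - 1*(36) - 2*(-44) = 31; iterating: f(3)=31, f(4)=28, f(5)=67, f(6)=111, f(7)=210, f(8)=385, f(9)=723, f(10)=1364, f(11)=2599, f(12)=4987, f(13)=9634, f(14)=18717, f(15)=36543, f(16)=71644, f(17)=140955, f(18)=278135; answer 278135
Stage 3: W2 = 278135; w = 14783; 14783 is prime, so its only divisors are 1 and 14783; sigma = 1 + 14783 = 14784; answer 14784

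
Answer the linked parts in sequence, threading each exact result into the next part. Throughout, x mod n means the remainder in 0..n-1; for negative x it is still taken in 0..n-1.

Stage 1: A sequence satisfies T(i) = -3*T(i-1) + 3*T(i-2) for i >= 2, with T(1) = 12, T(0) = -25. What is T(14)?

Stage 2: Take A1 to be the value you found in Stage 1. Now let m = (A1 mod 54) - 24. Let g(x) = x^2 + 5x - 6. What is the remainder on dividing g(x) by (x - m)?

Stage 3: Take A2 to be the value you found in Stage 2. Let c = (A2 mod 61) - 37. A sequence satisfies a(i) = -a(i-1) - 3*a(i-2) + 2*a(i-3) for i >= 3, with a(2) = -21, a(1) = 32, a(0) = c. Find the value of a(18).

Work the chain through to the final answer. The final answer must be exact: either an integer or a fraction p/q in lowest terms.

-1253691

Stage 1: T(2) = -3*(12) + 3*(-25) = -111; iterating: T(2)=-111, T(3)=369, T(4)=-1440, T(5)=5427, T(6)=-20601, T(7)=78084, T(8)=-296055, T(9)=1122417, T(10)=-4255416, T(11)=16133499, T(12)=-61166745, T(13)=231900732, T(14)=-879202431; answer -879202431
Stage 2: A1 = -879202431; m = 3; remainder = value at the root: 1*(3)^2 + 5*(3)^1 - 6 = (9) + (15) + (-6) = 18; answer 18
Stage 3: A2 = 18; c = -19; a(3) = -1*(-21) - 3*(32) + 2*(-19) = -113; iterating: a(3)=-113, a(4)=240, a(5)=57, a(6)=-1003, a(7)=1312, a(8)=1811, a(9)=-7753, a(10)=4944, a(11)=21937, a(12)=-52275, a(13)=-3648, a(14)=204347, a(15)=-297953, a(16)=-322384, a(17)=1624937, a(18)=-1253691; answer -1253691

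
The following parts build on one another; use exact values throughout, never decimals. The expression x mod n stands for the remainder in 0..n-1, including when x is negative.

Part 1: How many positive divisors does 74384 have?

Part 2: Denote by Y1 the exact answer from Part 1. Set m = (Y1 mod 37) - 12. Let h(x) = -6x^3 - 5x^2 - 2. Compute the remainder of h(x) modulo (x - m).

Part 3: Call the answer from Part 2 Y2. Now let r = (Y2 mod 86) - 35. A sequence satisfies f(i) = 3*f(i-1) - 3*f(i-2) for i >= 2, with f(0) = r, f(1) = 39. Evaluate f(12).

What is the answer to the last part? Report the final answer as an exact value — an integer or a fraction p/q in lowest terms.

-6561

Part 1: 74384 = 2^4 * 4649; number of divisors = (4+1) * (1+1) = 10; answer 10
Part 2: Y1 = 10; m = -2; remainder = value at the root: -6*(-2)^3 - 5*(-2)^2 - 2 = (48) + (-20) + (-2) = 26; answer 26
Part 3: Y2 = 26; r = -9; f(2) = 3*(39) - 3*(-9) = 144; iterating: f(2)=144, f(3)=315, f(4)=513, f(5)=594, f(6)=243, f(7)=-1053, f(8)=-3888, f(9)=-8505, f(10)=-13851, f(11)=-16038, f(12)=-6561; answer -6561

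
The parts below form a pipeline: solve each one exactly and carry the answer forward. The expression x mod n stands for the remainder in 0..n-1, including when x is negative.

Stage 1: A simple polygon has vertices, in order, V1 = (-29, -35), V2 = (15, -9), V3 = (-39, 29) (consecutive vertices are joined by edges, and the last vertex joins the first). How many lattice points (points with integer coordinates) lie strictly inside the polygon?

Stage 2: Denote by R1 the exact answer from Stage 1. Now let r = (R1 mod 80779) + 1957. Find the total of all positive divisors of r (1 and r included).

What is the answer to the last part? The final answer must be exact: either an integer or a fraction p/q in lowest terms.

Stage 1: cross terms: (-29*-9 - 15*-35)=786, (15*29 - -39*-9)=84, (-39*-35 - -29*29)=2206; twice the area = |3076| = 3076; area = 1538; boundary points = 2 + 2 + 2 = 6; strictly interior points = area - boundary/2 + 1 = 1536; answer 1536
Stage 2: R1 = 1536; r = 3493; 3493 = 7 * 499; sigma = (1 + 7) * (1 + 499) = 8 * 500 = 4000; answer 4000

4000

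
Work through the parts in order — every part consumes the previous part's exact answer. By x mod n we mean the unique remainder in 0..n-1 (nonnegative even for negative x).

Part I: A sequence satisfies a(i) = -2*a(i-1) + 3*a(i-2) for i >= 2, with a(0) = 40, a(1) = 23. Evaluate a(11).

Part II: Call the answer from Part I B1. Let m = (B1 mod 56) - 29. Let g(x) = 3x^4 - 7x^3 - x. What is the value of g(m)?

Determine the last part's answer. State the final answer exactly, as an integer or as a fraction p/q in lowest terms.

Part I: a(2) = -2*(23) + 3*(40) = 74; iterating: a(2)=74, a(3)=-79, a(4)=380, a(5)=-997, a(6)=3134, a(7)=-9259, a(8)=27920, a(9)=-83617, a(10)=250994, a(11)=-752839; answer -752839
Part II: B1 = -752839; m = -4; 3*(-4)^4 - 7*(-4)^3 - 1*(-4)^1 = (768) + (448) + (4) = 1220; answer 1220

1220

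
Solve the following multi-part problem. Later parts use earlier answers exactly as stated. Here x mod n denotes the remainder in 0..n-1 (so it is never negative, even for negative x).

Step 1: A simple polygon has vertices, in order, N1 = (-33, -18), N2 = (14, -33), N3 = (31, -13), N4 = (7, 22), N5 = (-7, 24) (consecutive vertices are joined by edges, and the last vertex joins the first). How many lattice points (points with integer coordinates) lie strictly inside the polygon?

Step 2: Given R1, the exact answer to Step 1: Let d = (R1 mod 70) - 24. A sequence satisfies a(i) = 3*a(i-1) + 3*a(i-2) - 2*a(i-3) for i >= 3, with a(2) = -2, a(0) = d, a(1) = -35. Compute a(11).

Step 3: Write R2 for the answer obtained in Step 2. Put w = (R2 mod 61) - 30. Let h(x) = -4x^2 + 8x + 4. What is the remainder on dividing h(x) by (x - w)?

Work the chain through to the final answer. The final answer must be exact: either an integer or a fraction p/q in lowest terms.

Step 1: cross terms: (-33*-33 - 14*-18)=1341, (14*-13 - 31*-33)=841, (31*22 - 7*-13)=773, (7*24 - -7*22)=322, (-7*-18 - -33*24)=918; twice the area = |4195| = 4195; area = 4195/2; boundary points = 1 + 1 + 1 + 2 + 2 = 7; strictly interior points = area - boundary/2 + 1 = 2095; answer 2095
Step 2: R1 = 2095; d = 41; a(3) = 3*(-2) + 3*(-35) - 2*(41) = -193; iterating: a(3)=-193, a(4)=-515, a(5)=-2120, a(6)=-7519, a(7)=-27887, a(8)=-101978, a(9)=-374557, a(10)=-1373831, a(11)=-5041208; answer -5041208
Step 3: R2 = -5041208; w = -15; remainder = value at the root: -4*(-15)^2 + 8*(-15)^1 + 4 = (-900) + (-120) + (4) = -1016; answer -1016

-1016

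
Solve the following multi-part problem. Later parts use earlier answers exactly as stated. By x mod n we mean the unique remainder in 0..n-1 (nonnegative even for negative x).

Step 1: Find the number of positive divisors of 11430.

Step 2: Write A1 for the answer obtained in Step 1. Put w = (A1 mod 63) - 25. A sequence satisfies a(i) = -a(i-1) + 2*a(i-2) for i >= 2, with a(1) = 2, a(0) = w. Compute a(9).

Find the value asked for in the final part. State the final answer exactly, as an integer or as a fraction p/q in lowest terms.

512

Step 1: 11430 = 2 * 3^2 * 5 * 127; number of divisors = (1+1) * (2+1) * (1+1) * (1+1) = 24; answer 24
Step 2: A1 = 24; w = -1; a(2) = -1*(2) + 2*(-1) = -4; iterating: a(2)=-4, a(3)=8, a(4)=-16, a(5)=32, a(6)=-64, a(7)=128, a(8)=-256, a(9)=512; answer 512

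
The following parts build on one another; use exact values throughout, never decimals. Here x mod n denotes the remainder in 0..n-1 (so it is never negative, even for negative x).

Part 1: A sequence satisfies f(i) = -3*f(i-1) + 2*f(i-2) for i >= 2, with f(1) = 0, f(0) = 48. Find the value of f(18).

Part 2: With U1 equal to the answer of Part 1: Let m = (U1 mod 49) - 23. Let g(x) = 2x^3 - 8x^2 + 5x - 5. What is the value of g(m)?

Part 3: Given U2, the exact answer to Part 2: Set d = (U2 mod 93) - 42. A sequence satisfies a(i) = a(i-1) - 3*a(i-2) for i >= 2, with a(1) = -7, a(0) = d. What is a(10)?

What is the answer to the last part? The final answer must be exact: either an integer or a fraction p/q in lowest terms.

Part 1: f(2) = -3*(0) + 2*(48) = 96; iterating: f(2)=96, f(3)=-288, f(4)=1056, f(5)=-3744, f(6)=13344, f(7)=-47520, f(8)=169248, f(9)=-602784, f(10)=2146848, f(11)=-7646112, f(12)=27232032, f(13)=-96988320, f(14)=345429024, f(15)=-1230263712, f(16)=4381649184, f(17)=-15605474976, f(18)=55579723296; answer 55579723296
Part 2: U1 = 55579723296; m = -10; 2*(-10)^3 - 8*(-10)^2 + 5*(-10)^1 - 5 = (-2000) + (-800) + (-50) + (-5) = -2855; answer -2855
Part 3: U2 = -2855; d = -14; a(2) = 1*(-7) - 3*(-14) = 35; iterating: a(2)=35, a(3)=56, a(4)=-49, a(5)=-217, a(6)=-70, a(7)=581, a(8)=791, a(9)=-952, a(10)=-3325; answer -3325

-3325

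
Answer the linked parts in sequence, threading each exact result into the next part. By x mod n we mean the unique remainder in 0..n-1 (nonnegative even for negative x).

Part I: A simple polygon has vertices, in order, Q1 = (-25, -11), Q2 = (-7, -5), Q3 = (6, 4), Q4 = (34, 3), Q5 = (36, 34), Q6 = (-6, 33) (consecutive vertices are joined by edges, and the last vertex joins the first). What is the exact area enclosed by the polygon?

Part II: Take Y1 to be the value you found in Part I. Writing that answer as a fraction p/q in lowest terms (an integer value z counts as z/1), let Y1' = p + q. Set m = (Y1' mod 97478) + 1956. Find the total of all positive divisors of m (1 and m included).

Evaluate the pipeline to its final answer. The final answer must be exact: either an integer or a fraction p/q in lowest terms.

Part I: cross terms: (-25*-5 - -7*-11)=48, (-7*4 - 6*-5)=2, (6*3 - 34*4)=-118, (34*34 - 36*3)=1048, (36*33 - -6*34)=1392, (-6*-11 - -25*33)=891; twice the area = |3263| = 3263; area = 3263/2; answer 3263/2
Part II: Y1 = 3263/2; threaded value p + q = 3265; m = 5221; 5221 = 23 * 227; sigma = (1 + 23) * (1 + 227) = 24 * 228 = 5472; answer 5472

5472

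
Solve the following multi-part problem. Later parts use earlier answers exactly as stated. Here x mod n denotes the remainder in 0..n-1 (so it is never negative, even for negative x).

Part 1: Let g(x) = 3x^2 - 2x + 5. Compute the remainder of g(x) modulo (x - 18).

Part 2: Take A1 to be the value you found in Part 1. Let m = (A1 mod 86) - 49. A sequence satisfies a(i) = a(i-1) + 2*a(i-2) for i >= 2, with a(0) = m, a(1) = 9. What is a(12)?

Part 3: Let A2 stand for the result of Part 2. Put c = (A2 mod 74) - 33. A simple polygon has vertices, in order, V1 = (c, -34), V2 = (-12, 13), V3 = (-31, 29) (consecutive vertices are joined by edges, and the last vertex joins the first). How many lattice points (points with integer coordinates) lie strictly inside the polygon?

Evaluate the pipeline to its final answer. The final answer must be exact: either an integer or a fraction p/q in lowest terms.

Part 1: remainder = value at the root: 3*(18)^2 - 2*(18)^1 + 5 = (972) + (-36) + (5) = 941; answer 941
Part 2: A1 = 941; m = 32; a(2) = 1*(9) + 2*(32) = 73; iterating: a(2)=73, a(3)=91, a(4)=237, a(5)=419, a(6)=893, a(7)=1731, a(8)=3517, a(9)=6979, a(10)=14013, a(11)=27971, a(12)=55997; answer 55997
Part 3: A2 = 55997; c = 20; cross terms: (20*13 - -12*-34)=-148, (-12*29 - -31*13)=55, (-31*-34 - 20*29)=474; twice the area = |381| = 381; area = 381/2; boundary points = 1 + 1 + 3 = 5; strictly interior points = area - boundary/2 + 1 = 189; answer 189

189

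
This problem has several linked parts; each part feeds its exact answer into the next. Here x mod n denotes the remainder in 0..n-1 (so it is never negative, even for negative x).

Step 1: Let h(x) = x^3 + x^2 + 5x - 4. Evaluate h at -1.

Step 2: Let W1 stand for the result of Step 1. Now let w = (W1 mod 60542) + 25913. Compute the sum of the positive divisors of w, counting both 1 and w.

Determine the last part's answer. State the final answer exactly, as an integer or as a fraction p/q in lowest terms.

129672

Step 1: 1*(-1)^3 + 1*(-1)^2 + 5*(-1)^1 - 4 = (-1) + (1) + (-5) + (-4) = -9; answer -9
Step 2: W1 = -9; w = 86446; 86446 = 2 * 43223; sigma = (1 + 2) * (1 + 43223) = 3 * 43224 = 129672; answer 129672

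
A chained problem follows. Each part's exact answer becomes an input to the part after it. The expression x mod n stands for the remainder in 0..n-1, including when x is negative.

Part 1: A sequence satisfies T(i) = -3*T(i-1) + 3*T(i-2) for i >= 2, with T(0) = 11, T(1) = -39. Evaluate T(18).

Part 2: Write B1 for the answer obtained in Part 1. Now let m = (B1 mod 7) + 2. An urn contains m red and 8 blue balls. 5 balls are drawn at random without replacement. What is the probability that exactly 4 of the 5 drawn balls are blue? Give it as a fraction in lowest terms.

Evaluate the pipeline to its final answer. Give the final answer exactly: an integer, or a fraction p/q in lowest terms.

5/11

Part 1: T(2) = -3*(-39) + 3*(11) = 150; iterating: T(2)=150, T(3)=-567, T(4)=2151, T(5)=-8154, T(6)=30915, T(7)=-117207, T(8)=444366, T(9)=-1684719, T(10)=6387255, T(11)=-24215922, T(12)=91809531, T(13)=-348076359, T(14)=1319657670, T(15)=-5003202087, T(16)=18968579271, T(17)=-71915344074, T(18)=272651770035; answer 272651770035
Part 2: B1 = 272651770035; m = 3; total draws C(11,5) = 462; favorable C(8,4)*C(3,1) = 210; P = 5/11; answer 5/11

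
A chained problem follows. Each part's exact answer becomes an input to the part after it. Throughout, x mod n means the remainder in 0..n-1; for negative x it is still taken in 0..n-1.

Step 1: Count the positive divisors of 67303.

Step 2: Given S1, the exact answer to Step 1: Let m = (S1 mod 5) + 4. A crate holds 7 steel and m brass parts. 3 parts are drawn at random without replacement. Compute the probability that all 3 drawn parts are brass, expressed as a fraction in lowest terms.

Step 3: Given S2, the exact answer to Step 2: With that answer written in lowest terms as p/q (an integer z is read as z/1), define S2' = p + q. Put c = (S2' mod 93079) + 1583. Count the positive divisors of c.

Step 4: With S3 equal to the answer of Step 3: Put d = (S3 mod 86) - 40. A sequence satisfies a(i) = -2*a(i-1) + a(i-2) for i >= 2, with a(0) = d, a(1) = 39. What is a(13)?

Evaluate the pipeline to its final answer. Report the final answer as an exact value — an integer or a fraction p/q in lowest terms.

Step 1: 67303 = 17 * 37 * 107; number of divisors = (1+1) * (1+1) * (1+1) = 8; answer 8
Step 2: S1 = 8; m = 7; total draws C(14,3) = 364; favorable C(7,3) = 35; P = 5/52; answer 5/52
Step 3: S2 = 5/52; threaded value p + q = 57; c = 1640; 1640 = 2^3 * 5 * 41; number of divisors = (3+1) * (1+1) * (1+1) = 16; answer 16
Step 4: S3 = 16; d = -24; a(2) = -2*(39) + 1*(-24) = -102; iterating: a(2)=-102, a(3)=243, a(4)=-588, a(5)=1419, a(6)=-3426, a(7)=8271, a(8)=-19968, a(9)=48207, a(10)=-116382, a(11)=280971, a(12)=-678324, a(13)=1637619; answer 1637619

1637619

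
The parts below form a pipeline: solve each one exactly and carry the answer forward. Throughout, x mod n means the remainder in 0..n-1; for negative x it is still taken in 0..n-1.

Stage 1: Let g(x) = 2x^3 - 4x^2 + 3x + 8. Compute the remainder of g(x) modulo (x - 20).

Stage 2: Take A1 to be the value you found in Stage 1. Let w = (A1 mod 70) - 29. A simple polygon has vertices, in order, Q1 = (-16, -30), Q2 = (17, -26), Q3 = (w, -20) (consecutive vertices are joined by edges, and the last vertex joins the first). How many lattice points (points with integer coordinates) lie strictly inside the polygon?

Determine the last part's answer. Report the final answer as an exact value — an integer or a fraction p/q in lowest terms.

Stage 1: remainder = value at the root: 2*(20)^3 - 4*(20)^2 + 3*(20)^1 + 8 = (16000) + (-1600) + (60) + (8) = 14468; answer 14468
Stage 2: A1 = 14468; w = 19; cross terms: (-16*-26 - 17*-30)=926, (17*-20 - 19*-26)=154, (19*-30 - -16*-20)=-890; twice the area = |190| = 190; area = 95; boundary points = 1 + 2 + 5 = 8; strictly interior points = area - boundary/2 + 1 = 92; answer 92

92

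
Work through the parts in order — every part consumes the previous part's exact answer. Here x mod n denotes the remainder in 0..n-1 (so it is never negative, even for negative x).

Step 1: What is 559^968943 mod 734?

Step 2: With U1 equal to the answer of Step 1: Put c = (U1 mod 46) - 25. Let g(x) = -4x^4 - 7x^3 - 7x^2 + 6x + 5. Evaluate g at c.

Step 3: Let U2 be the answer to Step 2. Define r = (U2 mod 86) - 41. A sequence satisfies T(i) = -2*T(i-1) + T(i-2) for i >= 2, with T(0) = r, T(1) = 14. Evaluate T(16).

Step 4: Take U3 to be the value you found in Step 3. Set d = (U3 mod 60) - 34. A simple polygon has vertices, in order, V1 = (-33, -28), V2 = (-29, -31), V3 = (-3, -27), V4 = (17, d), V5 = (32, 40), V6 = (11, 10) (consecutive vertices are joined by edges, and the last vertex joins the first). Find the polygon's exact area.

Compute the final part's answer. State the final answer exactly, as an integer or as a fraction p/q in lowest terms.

831

Step 1: squarings mod 734: 559^1=559, 559^2=531, 559^4=105, 559^8=15, 559^16=225, 559^32=713, 559^64=441, 559^128=705, 559^256=107, 559^512=439, 559^1024=413, 559^2048=281, 559^4096=423, 559^8192=567, 559^16384=731, 559^32768=9, 559^65536=81, 559^131072=689, 559^262144=557, 559^524288=501; 559^968943 = 559^1 * 559^2 * 559^4 * 559^8 * 559^32 * 559^64 * 559^128 * 559^2048 * 559^16384 * 559^32768 * 559^131072 * 559^262144 * 559^524288 = 599 (mod 734); answer 599
Step 2: U1 = 599; c = -24; -4*(-24)^4 - 7*(-24)^3 - 7*(-24)^2 + 6*(-24)^1 + 5 = (-1327104) + (96768) + (-4032) + (-144) + (5) = -1234507; answer -1234507
Step 3: U2 = -1234507; r = -18; T(2) = -2*(14) + 1*(-18) = -46; iterating: T(2)=-46, T(3)=106, T(4)=-258, T(5)=622, T(6)=-1502, T(7)=3626, T(8)=-8754, T(9)=21134, T(10)=-51022, T(11)=123178, T(12)=-297378, T(13)=717934, T(14)=-1733246, T(15)=4184426, T(16)=-10102098; answer -10102098
Step 4: U3 = -10102098; d = 8; cross terms: (-33*-31 - -29*-28)=211, (-29*-27 - -3*-31)=690, (-3*8 - 17*-27)=435, (17*40 - 32*8)=424, (32*10 - 11*40)=-120, (11*-28 - -33*10)=22; twice the area = |1662| = 1662; area = 831; answer 831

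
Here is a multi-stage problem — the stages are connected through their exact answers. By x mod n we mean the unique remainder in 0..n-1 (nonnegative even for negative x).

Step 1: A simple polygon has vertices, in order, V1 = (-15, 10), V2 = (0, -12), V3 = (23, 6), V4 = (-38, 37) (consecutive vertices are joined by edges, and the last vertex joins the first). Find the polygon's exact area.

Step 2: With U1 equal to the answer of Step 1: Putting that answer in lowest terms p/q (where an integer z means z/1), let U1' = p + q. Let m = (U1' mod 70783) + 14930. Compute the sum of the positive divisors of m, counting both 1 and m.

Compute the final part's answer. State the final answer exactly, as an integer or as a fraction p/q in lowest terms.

Step 1: cross terms: (-15*-12 - 0*10)=180, (0*6 - 23*-12)=276, (23*37 - -38*6)=1079, (-38*10 - -15*37)=175; twice the area = |1710| = 1710; area = 855; answer 855
Step 2: U1 = 855; threaded value p + q = 856; m = 15786; 15786 = 2 * 3^2 * 877; sigma = (1 + 2) * (1 + 3 + 9) * (1 + 877) = 3 * 13 * 878 = 34242; answer 34242

34242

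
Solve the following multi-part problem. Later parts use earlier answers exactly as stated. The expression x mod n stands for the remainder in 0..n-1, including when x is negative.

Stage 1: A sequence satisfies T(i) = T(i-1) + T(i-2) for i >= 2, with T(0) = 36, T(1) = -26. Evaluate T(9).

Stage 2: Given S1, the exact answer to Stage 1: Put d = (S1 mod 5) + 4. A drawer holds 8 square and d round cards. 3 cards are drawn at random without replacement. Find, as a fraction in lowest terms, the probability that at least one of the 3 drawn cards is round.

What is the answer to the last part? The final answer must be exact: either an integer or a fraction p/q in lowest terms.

Stage 1: T(2) = 1*(-26) + 1*(36) = 10; iterating: T(2)=10, T(3)=-16, T(4)=-6, T(5)=-22, T(6)=-28, T(7)=-50, T(8)=-78, T(9)=-128; answer -128
Stage 2: S1 = -128; d = 6; total draws C(14,3) = 364; complement C(8,3) = 56; favorable 364 - 56 = 308; P = 11/13; answer 11/13

11/13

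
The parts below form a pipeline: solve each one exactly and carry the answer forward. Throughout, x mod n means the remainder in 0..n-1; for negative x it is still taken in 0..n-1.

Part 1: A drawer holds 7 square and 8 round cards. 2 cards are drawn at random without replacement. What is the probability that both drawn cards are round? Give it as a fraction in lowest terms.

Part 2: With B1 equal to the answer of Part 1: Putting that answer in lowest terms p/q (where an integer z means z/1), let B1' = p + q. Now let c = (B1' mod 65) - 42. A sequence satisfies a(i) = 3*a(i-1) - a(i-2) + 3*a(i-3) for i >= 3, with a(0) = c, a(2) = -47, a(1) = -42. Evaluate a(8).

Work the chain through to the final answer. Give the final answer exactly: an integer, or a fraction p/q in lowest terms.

-45943

Part 1: total draws C(15,2) = 105; favorable C(8,2) = 28; P = 4/15; answer 4/15
Part 2: B1 = 4/15; threaded value p + q = 19; c = -23; a(3) = 3*(-47) - 1*(-42) + 3*(-23) = -168; iterating: a(3)=-168, a(4)=-583, a(5)=-1722, a(6)=-5087, a(7)=-15288, a(8)=-45943; answer -45943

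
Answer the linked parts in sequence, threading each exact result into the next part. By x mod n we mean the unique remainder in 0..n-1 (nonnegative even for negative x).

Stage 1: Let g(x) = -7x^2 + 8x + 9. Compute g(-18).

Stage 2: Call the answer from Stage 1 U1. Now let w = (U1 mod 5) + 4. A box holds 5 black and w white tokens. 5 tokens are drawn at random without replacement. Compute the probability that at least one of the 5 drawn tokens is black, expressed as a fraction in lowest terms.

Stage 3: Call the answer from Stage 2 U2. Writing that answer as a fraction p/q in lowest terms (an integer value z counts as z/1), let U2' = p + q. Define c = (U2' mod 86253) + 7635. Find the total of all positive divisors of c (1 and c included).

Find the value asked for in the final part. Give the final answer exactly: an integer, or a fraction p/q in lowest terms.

Stage 1: -7*(-18)^2 + 8*(-18)^1 + 9 = (-2268) + (-144) + (9) = -2403; answer -2403
Stage 2: U1 = -2403; w = 6; total draws C(11,5) = 462; complement C(6,5) = 6; favorable 462 - 6 = 456; P = 76/77; answer 76/77
Stage 3: U2 = 76/77; threaded value p + q = 153; c = 7788; 7788 = 2^2 * 3 * 11 * 59; sigma = (1 + 2 + 4) * (1 + 3) * (1 + 11) * (1 + 59) = 7 * 4 * 12 * 60 = 20160; answer 20160

20160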